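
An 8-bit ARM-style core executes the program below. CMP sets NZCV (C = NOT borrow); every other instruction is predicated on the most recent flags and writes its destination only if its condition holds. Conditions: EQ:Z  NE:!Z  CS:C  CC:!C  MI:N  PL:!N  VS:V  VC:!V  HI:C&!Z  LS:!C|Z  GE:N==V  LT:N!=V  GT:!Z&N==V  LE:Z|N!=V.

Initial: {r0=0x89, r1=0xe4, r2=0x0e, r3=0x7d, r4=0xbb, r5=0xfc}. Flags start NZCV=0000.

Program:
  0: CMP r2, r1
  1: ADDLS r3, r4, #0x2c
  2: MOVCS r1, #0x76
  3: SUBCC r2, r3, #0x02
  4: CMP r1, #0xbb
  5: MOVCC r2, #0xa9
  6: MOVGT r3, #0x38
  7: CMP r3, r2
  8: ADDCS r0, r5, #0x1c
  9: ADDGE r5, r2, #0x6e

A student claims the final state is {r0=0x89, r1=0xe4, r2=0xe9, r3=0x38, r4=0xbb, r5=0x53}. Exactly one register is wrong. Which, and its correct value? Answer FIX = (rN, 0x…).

0: ✓ CMP  NZCV=0000
1: ✓ ADDLS  r3←0xe7
2: · MOVCS
3: ✓ SUBCC  r2←0xe5
4: ✓ CMP  NZCV=0010
5: · MOVCC
6: ✓ MOVGT  r3←0x38
7: ✓ CMP  NZCV=0000
8: · ADDCS
9: ✓ ADDGE  r5←0x53

FIX = (r2, 0xe5)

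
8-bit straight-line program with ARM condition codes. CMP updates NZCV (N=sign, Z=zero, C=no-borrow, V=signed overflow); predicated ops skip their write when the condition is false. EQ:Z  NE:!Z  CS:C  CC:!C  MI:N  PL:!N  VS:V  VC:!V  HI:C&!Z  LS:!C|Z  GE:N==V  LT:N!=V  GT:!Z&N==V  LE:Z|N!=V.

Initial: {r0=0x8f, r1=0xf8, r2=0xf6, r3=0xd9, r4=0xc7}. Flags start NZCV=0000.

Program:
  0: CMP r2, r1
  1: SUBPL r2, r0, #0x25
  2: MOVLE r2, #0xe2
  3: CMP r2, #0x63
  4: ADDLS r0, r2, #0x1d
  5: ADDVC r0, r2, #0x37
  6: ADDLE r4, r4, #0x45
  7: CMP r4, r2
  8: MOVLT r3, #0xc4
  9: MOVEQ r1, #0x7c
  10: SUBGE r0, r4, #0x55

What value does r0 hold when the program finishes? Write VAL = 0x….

0: ✓ CMP  NZCV=1000
1: · SUBPL
2: ✓ MOVLE  r2←0xe2
3: ✓ CMP  NZCV=0011
4: · ADDLS
5: · ADDVC
6: ✓ ADDLE  r4←0x0c
7: ✓ CMP  NZCV=0000
8: · MOVLT
9: · MOVEQ
10: ✓ SUBGE  r0←0xb7

VAL = 0xb7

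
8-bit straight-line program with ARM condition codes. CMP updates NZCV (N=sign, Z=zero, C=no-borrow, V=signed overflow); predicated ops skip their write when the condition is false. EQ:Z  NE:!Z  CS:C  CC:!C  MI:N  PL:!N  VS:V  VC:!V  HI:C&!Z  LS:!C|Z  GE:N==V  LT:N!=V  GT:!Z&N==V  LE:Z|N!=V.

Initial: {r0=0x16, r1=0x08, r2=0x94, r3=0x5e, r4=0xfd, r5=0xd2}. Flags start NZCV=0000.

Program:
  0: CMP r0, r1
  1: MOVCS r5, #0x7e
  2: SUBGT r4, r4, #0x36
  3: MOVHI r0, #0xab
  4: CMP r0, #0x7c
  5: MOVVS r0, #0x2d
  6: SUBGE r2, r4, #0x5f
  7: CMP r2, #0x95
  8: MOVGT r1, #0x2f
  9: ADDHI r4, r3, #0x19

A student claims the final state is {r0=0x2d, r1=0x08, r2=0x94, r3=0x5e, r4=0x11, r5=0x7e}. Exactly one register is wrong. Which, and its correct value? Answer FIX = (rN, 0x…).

0: ✓ CMP  NZCV=0010
1: ✓ MOVCS  r5←0x7e
2: ✓ SUBGT  r4←0xc7
3: ✓ MOVHI  r0←0xab
4: ✓ CMP  NZCV=0011
5: ✓ MOVVS  r0←0x2d
6: · SUBGE
7: ✓ CMP  NZCV=1000
8: · MOVGT
9: · ADDHI

FIX = (r4, 0xc7)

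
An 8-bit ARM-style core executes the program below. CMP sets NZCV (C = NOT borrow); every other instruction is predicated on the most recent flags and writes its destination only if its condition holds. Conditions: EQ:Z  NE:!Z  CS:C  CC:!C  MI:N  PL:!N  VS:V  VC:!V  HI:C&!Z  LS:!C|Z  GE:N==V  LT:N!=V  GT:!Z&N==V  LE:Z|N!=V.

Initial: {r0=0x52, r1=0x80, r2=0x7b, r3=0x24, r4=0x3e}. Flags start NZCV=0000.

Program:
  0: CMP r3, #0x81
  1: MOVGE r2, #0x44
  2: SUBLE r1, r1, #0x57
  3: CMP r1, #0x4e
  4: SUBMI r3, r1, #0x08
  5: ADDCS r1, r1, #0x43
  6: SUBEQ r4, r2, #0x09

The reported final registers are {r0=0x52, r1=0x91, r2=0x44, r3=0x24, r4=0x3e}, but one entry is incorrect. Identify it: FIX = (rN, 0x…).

FIX = (r1, 0xc3)

[0] flags=1001 → (cmp)
[1] flags=1001 GE?T → r2=0x44
[2] flags=1001 LE?F → skip
[3] flags=0011 → (cmp)
[4] flags=0011 MI?F → skip
[5] flags=0011 CS?T → r1=0xc3
[6] flags=0011 EQ?F → skip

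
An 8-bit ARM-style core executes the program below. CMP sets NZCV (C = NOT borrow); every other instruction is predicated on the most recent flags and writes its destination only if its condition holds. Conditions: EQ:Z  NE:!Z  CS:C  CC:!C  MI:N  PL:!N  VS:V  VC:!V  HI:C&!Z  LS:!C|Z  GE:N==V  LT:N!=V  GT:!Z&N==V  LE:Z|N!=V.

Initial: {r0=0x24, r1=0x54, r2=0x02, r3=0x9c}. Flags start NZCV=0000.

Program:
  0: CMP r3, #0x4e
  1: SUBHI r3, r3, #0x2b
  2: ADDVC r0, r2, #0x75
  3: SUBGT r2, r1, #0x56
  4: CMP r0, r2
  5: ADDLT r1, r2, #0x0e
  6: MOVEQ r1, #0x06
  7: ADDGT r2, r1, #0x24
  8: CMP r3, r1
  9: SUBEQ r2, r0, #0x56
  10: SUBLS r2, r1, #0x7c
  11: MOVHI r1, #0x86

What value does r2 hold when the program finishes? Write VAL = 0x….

[0] flags=0011 → (cmp)
[1] flags=0011 HI?T → r3=0x71
[2] flags=0011 VC?F → skip
[3] flags=0011 GT?F → skip
[4] flags=0010 → (cmp)
[5] flags=0010 LT?F → skip
[6] flags=0010 EQ?F → skip
[7] flags=0010 GT?T → r2=0x78
[8] flags=0010 → (cmp)
[9] flags=0010 EQ?F → skip
[10] flags=0010 LS?F → skip
[11] flags=0010 HI?T → r1=0x86

VAL = 0x78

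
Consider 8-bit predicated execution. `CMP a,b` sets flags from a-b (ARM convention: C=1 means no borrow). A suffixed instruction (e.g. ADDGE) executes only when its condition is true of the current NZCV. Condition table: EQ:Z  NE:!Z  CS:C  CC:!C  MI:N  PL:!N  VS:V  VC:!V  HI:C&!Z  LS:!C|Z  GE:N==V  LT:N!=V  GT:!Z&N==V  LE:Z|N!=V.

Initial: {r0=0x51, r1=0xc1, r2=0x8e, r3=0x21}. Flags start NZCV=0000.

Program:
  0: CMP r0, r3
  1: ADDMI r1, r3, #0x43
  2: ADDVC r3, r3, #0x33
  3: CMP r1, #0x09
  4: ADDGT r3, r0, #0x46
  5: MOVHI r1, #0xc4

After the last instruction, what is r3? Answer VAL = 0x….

VAL = 0x54

0: ✓ CMP  NZCV=0010
1: · ADDMI
2: ✓ ADDVC  r3←0x54
3: ✓ CMP  NZCV=1010
4: · ADDGT
5: ✓ MOVHI  r1←0xc4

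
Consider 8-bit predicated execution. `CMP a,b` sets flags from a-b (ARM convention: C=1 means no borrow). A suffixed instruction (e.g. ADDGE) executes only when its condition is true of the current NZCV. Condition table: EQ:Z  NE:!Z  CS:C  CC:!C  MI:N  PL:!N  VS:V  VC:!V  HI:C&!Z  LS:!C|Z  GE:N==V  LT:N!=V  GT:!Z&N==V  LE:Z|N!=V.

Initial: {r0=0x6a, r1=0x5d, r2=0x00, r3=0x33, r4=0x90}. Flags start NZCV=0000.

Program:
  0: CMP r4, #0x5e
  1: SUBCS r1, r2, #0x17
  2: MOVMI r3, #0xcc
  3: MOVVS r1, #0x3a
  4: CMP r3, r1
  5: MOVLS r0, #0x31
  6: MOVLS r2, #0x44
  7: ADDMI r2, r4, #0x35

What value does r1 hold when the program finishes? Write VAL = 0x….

VAL = 0x3a

[0] flags=0011 → (cmp)
[1] flags=0011 CS?T → r1=0xe9
[2] flags=0011 MI?F → skip
[3] flags=0011 VS?T → r1=0x3a
[4] flags=1000 → (cmp)
[5] flags=1000 LS?T → r0=0x31
[6] flags=1000 LS?T → r2=0x44
[7] flags=1000 MI?T → r2=0xc5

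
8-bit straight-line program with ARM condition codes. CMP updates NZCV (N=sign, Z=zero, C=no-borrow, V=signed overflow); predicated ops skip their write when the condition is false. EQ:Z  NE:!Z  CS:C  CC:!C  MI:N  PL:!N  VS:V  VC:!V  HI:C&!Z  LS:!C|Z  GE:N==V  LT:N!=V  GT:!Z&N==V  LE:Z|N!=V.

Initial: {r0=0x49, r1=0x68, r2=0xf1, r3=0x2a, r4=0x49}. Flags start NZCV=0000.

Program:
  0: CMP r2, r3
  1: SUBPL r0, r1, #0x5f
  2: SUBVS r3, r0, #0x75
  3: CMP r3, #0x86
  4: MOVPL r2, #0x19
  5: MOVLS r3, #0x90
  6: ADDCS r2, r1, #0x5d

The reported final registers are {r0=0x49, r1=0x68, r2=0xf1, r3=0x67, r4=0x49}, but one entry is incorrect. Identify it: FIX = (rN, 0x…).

FIX = (r3, 0x90)

[0] flags=1010 → (cmp)
[1] flags=1010 PL?F → skip
[2] flags=1010 VS?F → skip
[3] flags=1001 → (cmp)
[4] flags=1001 PL?F → skip
[5] flags=1001 LS?T → r3=0x90
[6] flags=1001 CS?F → skip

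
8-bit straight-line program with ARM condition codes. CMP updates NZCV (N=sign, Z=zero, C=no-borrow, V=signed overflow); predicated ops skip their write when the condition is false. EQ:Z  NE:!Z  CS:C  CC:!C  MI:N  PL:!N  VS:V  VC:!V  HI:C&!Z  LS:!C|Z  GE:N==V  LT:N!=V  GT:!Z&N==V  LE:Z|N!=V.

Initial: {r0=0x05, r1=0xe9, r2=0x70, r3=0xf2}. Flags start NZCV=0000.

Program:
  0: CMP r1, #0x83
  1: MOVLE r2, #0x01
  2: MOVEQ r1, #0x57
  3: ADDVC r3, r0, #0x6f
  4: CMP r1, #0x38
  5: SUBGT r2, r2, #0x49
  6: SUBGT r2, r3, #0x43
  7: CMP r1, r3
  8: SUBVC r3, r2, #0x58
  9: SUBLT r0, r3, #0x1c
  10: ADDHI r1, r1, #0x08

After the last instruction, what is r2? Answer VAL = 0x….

0: ✓ CMP  NZCV=0010
1: · MOVLE
2: · MOVEQ
3: ✓ ADDVC  r3←0x74
4: ✓ CMP  NZCV=1010
5: · SUBGT
6: · SUBGT
7: ✓ CMP  NZCV=0011
8: · SUBVC
9: ✓ SUBLT  r0←0x58
10: ✓ ADDHI  r1←0xf1

VAL = 0x70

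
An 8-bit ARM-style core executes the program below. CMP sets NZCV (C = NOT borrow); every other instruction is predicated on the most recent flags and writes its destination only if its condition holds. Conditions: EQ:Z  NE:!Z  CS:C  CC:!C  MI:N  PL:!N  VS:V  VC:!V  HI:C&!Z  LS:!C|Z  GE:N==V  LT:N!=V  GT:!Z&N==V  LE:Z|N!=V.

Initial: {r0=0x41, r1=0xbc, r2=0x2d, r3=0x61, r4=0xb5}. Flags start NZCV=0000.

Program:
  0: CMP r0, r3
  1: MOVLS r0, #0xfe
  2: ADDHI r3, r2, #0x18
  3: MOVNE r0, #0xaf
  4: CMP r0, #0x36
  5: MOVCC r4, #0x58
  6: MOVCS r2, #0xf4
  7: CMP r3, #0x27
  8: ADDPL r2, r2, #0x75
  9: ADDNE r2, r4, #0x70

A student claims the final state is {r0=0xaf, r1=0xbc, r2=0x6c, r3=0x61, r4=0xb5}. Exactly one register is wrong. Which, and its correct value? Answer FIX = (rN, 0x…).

FIX = (r2, 0x25)

0: ✓ CMP  NZCV=1000
1: ✓ MOVLS  r0←0xfe
2: · ADDHI
3: ✓ MOVNE  r0←0xaf
4: ✓ CMP  NZCV=0011
5: · MOVCC
6: ✓ MOVCS  r2←0xf4
7: ✓ CMP  NZCV=0010
8: ✓ ADDPL  r2←0x69
9: ✓ ADDNE  r2←0x25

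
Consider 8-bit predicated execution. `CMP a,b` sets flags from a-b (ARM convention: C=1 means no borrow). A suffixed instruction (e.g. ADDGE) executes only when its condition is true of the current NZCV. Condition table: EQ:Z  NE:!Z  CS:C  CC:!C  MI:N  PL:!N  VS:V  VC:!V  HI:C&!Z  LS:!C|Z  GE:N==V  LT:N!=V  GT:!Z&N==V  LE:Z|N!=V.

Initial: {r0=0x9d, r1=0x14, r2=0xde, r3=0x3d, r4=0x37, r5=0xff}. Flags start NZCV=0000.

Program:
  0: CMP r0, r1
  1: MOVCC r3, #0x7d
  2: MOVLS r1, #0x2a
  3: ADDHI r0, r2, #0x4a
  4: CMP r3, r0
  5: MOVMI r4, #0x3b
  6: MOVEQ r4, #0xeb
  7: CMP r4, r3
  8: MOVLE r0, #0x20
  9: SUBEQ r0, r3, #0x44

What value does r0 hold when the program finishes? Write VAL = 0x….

0: ✓ CMP  NZCV=1010
1: · MOVCC
2: · MOVLS
3: ✓ ADDHI  r0←0x28
4: ✓ CMP  NZCV=0010
5: · MOVMI
6: · MOVEQ
7: ✓ CMP  NZCV=1000
8: ✓ MOVLE  r0←0x20
9: · SUBEQ

VAL = 0x20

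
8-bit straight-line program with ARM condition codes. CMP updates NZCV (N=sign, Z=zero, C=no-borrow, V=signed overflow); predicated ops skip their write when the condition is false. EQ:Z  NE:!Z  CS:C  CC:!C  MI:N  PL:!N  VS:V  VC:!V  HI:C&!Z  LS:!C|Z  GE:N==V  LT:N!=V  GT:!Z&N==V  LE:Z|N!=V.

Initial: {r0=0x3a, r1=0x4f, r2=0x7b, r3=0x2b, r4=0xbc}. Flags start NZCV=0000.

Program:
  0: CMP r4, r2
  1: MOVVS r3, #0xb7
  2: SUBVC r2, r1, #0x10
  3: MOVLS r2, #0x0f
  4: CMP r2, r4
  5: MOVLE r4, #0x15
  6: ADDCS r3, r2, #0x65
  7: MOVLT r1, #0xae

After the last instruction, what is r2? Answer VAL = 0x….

[0] flags=0011 → (cmp)
[1] flags=0011 VS?T → r3=0xb7
[2] flags=0011 VC?F → skip
[3] flags=0011 LS?F → skip
[4] flags=1001 → (cmp)
[5] flags=1001 LE?F → skip
[6] flags=1001 CS?F → skip
[7] flags=1001 LT?F → skip

VAL = 0x7b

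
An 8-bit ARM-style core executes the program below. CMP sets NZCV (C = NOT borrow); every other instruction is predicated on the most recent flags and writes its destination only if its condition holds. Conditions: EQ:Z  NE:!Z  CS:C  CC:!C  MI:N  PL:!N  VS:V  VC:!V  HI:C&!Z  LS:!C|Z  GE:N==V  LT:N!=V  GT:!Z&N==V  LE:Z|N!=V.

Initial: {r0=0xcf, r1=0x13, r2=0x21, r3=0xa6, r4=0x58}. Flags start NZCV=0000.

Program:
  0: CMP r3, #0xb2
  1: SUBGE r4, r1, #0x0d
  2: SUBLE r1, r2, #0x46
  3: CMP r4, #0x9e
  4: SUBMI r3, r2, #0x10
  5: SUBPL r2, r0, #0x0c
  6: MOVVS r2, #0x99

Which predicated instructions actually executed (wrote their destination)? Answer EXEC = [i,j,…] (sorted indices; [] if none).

EXEC = [2,4,6]

[0] flags=1000 → (cmp)
[1] flags=1000 GE?F → skip
[2] flags=1000 LE?T → r1=0xdb
[3] flags=1001 → (cmp)
[4] flags=1001 MI?T → r3=0x11
[5] flags=1001 PL?F → skip
[6] flags=1001 VS?T → r2=0x99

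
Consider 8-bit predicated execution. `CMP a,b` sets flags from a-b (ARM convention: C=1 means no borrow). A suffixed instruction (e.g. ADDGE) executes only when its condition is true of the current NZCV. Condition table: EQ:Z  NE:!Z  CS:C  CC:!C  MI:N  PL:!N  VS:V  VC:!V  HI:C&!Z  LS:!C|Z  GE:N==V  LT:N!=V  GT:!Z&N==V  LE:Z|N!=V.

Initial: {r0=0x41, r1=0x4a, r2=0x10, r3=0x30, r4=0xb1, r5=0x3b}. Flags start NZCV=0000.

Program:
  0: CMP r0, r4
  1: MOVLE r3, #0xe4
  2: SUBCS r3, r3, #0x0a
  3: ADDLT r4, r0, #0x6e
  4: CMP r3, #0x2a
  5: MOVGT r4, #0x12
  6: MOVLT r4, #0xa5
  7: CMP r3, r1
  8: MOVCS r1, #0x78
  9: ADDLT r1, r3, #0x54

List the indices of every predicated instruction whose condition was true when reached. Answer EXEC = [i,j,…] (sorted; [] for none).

EXEC = [5,9]

[0] flags=1001 → (cmp)
[1] flags=1001 LE?F → skip
[2] flags=1001 CS?F → skip
[3] flags=1001 LT?F → skip
[4] flags=0010 → (cmp)
[5] flags=0010 GT?T → r4=0x12
[6] flags=0010 LT?F → skip
[7] flags=1000 → (cmp)
[8] flags=1000 CS?F → skip
[9] flags=1000 LT?T → r1=0x84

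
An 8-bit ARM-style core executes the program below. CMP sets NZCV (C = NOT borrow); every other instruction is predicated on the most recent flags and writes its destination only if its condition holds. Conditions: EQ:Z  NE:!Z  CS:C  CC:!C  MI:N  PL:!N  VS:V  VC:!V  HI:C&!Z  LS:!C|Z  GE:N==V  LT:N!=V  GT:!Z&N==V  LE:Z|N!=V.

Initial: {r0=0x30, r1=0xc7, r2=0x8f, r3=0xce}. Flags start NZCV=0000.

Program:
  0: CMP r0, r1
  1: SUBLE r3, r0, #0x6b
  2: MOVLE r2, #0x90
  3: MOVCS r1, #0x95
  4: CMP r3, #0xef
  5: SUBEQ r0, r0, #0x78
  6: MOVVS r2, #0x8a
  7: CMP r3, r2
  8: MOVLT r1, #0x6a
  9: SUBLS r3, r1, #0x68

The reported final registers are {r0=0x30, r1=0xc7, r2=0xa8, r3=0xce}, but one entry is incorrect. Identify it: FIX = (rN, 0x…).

0: ✓ CMP  NZCV=0000
1: · SUBLE
2: · MOVLE
3: · MOVCS
4: ✓ CMP  NZCV=1000
5: · SUBEQ
6: · MOVVS
7: ✓ CMP  NZCV=0010
8: · MOVLT
9: · SUBLS

FIX = (r2, 0x8f)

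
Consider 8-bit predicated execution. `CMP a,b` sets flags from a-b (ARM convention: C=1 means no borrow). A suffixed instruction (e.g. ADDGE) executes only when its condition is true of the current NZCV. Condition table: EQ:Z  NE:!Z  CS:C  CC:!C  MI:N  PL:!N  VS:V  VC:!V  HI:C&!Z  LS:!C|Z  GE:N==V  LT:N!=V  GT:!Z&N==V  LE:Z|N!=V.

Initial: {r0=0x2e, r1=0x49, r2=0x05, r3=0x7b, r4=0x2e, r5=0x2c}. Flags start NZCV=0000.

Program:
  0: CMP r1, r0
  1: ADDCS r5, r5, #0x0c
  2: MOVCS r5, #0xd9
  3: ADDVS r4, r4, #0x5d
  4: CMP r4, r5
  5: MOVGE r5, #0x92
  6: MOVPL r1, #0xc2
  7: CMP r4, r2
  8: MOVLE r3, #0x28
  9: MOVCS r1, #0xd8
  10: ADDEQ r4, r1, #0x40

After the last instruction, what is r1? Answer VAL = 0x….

0: ✓ CMP  NZCV=0010
1: ✓ ADDCS  r5←0x38
2: ✓ MOVCS  r5←0xd9
3: · ADDVS
4: ✓ CMP  NZCV=0000
5: ✓ MOVGE  r5←0x92
6: ✓ MOVPL  r1←0xc2
7: ✓ CMP  NZCV=0010
8: · MOVLE
9: ✓ MOVCS  r1←0xd8
10: · ADDEQ

VAL = 0xd8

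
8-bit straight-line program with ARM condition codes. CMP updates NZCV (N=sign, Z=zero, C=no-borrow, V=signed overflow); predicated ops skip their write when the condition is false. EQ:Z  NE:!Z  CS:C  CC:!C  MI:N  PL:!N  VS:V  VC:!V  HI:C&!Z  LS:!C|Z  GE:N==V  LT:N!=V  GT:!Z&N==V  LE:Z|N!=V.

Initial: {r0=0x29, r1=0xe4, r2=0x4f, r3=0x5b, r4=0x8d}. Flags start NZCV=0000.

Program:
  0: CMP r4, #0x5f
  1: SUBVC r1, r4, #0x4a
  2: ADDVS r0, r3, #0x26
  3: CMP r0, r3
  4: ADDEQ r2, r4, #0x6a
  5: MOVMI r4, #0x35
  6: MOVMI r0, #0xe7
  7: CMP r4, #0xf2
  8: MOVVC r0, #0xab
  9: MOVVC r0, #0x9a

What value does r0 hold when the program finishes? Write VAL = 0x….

[0] flags=0011 → (cmp)
[1] flags=0011 VC?F → skip
[2] flags=0011 VS?T → r0=0x81
[3] flags=0011 → (cmp)
[4] flags=0011 EQ?F → skip
[5] flags=0011 MI?F → skip
[6] flags=0011 MI?F → skip
[7] flags=1000 → (cmp)
[8] flags=1000 VC?T → r0=0xab
[9] flags=1000 VC?T → r0=0x9a

VAL = 0x9a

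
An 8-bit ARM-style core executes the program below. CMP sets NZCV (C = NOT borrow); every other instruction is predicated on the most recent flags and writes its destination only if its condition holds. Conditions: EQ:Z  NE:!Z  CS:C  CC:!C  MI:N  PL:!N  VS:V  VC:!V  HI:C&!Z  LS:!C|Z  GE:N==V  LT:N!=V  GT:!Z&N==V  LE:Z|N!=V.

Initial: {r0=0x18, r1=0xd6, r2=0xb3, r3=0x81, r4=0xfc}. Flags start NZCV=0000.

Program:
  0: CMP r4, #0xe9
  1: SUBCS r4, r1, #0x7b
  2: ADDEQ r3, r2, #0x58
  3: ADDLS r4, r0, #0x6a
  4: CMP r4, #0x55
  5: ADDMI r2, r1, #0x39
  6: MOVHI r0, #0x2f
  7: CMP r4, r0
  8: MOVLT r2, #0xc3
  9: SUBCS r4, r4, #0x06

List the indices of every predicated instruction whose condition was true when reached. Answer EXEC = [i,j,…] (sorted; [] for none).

0: ✓ CMP  NZCV=0010
1: ✓ SUBCS  r4←0x5b
2: · ADDEQ
3: · ADDLS
4: ✓ CMP  NZCV=0010
5: · ADDMI
6: ✓ MOVHI  r0←0x2f
7: ✓ CMP  NZCV=0010
8: · MOVLT
9: ✓ SUBCS  r4←0x55

EXEC = [1,6,9]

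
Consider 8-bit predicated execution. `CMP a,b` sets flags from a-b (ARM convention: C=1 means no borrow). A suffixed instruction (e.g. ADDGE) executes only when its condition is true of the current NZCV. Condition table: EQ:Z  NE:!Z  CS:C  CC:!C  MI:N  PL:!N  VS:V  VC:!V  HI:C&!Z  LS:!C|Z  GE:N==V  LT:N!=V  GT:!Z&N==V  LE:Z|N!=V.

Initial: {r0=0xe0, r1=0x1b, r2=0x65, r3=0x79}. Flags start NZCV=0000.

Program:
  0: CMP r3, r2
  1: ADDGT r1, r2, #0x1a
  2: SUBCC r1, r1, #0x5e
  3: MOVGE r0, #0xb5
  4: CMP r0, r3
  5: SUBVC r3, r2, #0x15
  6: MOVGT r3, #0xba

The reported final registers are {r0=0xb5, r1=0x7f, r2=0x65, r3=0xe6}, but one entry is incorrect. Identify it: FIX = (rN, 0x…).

0: ✓ CMP  NZCV=0010
1: ✓ ADDGT  r1←0x7f
2: · SUBCC
3: ✓ MOVGE  r0←0xb5
4: ✓ CMP  NZCV=0011
5: · SUBVC
6: · MOVGT

FIX = (r3, 0x79)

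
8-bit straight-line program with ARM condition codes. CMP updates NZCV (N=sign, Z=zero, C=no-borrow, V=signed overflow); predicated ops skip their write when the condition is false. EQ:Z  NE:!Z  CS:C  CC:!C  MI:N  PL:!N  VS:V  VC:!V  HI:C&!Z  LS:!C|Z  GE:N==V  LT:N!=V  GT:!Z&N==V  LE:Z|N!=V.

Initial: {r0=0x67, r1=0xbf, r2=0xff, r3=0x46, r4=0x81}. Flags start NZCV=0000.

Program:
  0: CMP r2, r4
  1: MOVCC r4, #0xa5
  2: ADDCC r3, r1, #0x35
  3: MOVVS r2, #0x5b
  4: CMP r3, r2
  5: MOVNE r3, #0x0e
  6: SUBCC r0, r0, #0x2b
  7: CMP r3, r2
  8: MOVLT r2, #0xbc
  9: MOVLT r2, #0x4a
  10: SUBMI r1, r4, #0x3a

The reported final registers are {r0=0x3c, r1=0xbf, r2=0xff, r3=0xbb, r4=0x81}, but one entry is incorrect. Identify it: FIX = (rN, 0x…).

FIX = (r3, 0x0e)

[0] flags=0010 → (cmp)
[1] flags=0010 CC?F → skip
[2] flags=0010 CC?F → skip
[3] flags=0010 VS?F → skip
[4] flags=0000 → (cmp)
[5] flags=0000 NE?T → r3=0x0e
[6] flags=0000 CC?T → r0=0x3c
[7] flags=0000 → (cmp)
[8] flags=0000 LT?F → skip
[9] flags=0000 LT?F → skip
[10] flags=0000 MI?F → skip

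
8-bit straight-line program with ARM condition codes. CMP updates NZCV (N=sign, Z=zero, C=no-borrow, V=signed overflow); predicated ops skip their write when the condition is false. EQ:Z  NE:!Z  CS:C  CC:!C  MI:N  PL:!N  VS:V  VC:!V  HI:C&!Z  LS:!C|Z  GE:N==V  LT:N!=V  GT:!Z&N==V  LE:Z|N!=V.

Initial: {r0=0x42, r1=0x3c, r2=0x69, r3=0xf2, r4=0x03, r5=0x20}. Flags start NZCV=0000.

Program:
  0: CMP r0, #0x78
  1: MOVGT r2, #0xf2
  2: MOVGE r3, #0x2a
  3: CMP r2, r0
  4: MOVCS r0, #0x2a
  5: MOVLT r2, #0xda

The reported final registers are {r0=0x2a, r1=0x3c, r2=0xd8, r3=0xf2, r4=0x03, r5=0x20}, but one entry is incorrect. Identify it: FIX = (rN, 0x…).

FIX = (r2, 0x69)

[0] flags=1000 → (cmp)
[1] flags=1000 GT?F → skip
[2] flags=1000 GE?F → skip
[3] flags=0010 → (cmp)
[4] flags=0010 CS?T → r0=0x2a
[5] flags=0010 LT?F → skip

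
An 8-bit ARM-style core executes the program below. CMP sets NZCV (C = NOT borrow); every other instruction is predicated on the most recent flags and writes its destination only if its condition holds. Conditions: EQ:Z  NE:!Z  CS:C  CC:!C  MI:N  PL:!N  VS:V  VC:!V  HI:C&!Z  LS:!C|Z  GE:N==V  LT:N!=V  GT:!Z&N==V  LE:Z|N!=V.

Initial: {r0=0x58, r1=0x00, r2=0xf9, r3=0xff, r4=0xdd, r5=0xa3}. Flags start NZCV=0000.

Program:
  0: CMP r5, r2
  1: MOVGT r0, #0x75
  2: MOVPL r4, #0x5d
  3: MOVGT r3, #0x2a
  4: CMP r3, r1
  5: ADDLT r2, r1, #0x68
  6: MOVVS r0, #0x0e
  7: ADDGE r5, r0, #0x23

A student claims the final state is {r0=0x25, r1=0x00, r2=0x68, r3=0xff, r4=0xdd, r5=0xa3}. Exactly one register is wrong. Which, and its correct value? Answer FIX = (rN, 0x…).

0: ✓ CMP  NZCV=1000
1: · MOVGT
2: · MOVPL
3: · MOVGT
4: ✓ CMP  NZCV=1010
5: ✓ ADDLT  r2←0x68
6: · MOVVS
7: · ADDGE

FIX = (r0, 0x58)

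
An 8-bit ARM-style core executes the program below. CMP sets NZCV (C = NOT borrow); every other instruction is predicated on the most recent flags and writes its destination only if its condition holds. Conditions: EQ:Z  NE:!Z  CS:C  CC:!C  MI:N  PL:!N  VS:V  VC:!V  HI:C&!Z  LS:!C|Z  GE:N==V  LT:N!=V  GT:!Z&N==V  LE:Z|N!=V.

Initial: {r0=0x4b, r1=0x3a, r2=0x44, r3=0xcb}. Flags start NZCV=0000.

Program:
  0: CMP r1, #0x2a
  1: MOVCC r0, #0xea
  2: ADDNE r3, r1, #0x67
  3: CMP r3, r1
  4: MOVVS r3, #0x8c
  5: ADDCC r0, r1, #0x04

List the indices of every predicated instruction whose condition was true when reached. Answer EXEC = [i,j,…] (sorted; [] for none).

EXEC = [2,4]

[0] flags=0010 → (cmp)
[1] flags=0010 CC?F → skip
[2] flags=0010 NE?T → r3=0xa1
[3] flags=0011 → (cmp)
[4] flags=0011 VS?T → r3=0x8c
[5] flags=0011 CC?F → skip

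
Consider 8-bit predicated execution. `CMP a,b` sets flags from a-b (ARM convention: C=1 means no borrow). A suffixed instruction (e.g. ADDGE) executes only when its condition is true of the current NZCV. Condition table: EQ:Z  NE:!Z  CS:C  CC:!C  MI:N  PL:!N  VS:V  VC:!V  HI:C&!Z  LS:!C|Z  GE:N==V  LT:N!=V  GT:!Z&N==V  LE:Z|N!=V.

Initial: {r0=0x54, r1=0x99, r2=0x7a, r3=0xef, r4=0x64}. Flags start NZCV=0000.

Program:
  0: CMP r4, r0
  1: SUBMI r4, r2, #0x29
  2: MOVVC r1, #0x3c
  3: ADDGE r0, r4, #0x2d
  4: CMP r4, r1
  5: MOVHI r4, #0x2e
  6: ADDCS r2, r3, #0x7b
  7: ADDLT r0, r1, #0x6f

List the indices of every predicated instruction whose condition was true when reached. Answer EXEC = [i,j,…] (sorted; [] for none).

EXEC = [2,3,5,6]

[0] flags=0010 → (cmp)
[1] flags=0010 MI?F → skip
[2] flags=0010 VC?T → r1=0x3c
[3] flags=0010 GE?T → r0=0x91
[4] flags=0010 → (cmp)
[5] flags=0010 HI?T → r4=0x2e
[6] flags=0010 CS?T → r2=0x6a
[7] flags=0010 LT?F → skip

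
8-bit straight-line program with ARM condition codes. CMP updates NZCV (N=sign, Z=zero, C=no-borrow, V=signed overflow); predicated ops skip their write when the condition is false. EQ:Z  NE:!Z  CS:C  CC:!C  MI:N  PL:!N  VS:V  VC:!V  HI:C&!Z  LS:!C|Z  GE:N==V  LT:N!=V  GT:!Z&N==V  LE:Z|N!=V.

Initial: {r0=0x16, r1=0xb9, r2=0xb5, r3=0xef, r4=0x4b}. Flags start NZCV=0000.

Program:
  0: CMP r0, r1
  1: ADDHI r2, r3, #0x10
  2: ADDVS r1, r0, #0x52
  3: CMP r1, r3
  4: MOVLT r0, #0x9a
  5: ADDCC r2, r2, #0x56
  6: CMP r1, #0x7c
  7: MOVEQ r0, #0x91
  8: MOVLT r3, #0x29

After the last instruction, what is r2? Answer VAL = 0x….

0: ✓ CMP  NZCV=0000
1: · ADDHI
2: · ADDVS
3: ✓ CMP  NZCV=1000
4: ✓ MOVLT  r0←0x9a
5: ✓ ADDCC  r2←0x0b
6: ✓ CMP  NZCV=0011
7: · MOVEQ
8: ✓ MOVLT  r3←0x29

VAL = 0x0b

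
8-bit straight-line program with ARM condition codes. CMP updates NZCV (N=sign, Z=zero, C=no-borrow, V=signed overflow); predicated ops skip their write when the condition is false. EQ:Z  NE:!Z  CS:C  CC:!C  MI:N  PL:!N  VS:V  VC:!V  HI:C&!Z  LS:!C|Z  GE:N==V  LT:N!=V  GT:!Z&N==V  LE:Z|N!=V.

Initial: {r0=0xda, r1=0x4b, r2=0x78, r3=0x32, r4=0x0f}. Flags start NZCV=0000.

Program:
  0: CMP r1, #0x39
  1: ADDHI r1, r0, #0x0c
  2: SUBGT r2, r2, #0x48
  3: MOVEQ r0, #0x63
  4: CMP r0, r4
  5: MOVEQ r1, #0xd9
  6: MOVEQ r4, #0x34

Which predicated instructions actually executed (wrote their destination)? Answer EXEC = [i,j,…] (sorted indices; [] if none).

[0] flags=0010 → (cmp)
[1] flags=0010 HI?T → r1=0xe6
[2] flags=0010 GT?T → r2=0x30
[3] flags=0010 EQ?F → skip
[4] flags=1010 → (cmp)
[5] flags=1010 EQ?F → skip
[6] flags=1010 EQ?F → skip

EXEC = [1,2]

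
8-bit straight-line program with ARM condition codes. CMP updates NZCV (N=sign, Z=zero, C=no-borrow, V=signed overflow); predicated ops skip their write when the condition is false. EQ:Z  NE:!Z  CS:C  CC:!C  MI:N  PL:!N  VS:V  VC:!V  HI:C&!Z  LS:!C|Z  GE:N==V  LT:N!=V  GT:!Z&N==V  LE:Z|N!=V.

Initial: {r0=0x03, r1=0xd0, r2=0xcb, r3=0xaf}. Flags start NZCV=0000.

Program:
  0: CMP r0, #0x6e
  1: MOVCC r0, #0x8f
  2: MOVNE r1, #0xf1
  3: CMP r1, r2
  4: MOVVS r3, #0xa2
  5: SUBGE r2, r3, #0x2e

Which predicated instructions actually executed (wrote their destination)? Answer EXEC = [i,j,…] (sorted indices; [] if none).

EXEC = [1,2,5]

0: ✓ CMP  NZCV=1000
1: ✓ MOVCC  r0←0x8f
2: ✓ MOVNE  r1←0xf1
3: ✓ CMP  NZCV=0010
4: · MOVVS
5: ✓ SUBGE  r2←0x81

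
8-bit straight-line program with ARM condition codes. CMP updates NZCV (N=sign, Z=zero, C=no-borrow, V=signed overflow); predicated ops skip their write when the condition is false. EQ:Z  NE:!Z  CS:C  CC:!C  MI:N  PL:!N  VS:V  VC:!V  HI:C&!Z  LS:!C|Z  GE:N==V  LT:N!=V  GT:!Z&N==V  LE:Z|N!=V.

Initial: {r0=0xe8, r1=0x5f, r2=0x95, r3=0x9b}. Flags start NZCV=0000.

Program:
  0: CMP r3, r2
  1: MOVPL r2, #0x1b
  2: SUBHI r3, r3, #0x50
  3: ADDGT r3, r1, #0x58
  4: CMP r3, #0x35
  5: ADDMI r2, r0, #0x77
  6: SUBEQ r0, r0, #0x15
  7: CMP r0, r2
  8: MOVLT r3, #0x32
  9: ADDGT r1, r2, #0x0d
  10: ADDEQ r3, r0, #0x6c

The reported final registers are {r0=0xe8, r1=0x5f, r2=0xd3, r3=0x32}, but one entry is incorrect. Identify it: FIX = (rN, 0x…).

[0] flags=0010 → (cmp)
[1] flags=0010 PL?T → r2=0x1b
[2] flags=0010 HI?T → r3=0x4b
[3] flags=0010 GT?T → r3=0xb7
[4] flags=1010 → (cmp)
[5] flags=1010 MI?T → r2=0x5f
[6] flags=1010 EQ?F → skip
[7] flags=1010 → (cmp)
[8] flags=1010 LT?T → r3=0x32
[9] flags=1010 GT?F → skip
[10] flags=1010 EQ?F → skip

FIX = (r2, 0x5f)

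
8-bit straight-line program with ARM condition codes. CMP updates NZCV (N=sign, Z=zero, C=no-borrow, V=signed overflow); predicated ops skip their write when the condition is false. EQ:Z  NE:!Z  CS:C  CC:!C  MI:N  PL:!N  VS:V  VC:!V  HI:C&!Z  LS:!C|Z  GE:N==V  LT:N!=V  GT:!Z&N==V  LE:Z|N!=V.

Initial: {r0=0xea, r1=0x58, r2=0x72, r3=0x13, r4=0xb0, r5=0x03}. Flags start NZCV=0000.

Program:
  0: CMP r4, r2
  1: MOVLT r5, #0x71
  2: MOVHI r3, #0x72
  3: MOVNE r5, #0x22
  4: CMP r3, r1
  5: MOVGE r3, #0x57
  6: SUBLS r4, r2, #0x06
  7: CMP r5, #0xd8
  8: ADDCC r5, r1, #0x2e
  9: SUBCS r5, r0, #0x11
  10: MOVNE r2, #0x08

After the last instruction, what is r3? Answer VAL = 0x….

[0] flags=0011 → (cmp)
[1] flags=0011 LT?T → r5=0x71
[2] flags=0011 HI?T → r3=0x72
[3] flags=0011 NE?T → r5=0x22
[4] flags=0010 → (cmp)
[5] flags=0010 GE?T → r3=0x57
[6] flags=0010 LS?F → skip
[7] flags=0000 → (cmp)
[8] flags=0000 CC?T → r5=0x86
[9] flags=0000 CS?F → skip
[10] flags=0000 NE?T → r2=0x08

VAL = 0x57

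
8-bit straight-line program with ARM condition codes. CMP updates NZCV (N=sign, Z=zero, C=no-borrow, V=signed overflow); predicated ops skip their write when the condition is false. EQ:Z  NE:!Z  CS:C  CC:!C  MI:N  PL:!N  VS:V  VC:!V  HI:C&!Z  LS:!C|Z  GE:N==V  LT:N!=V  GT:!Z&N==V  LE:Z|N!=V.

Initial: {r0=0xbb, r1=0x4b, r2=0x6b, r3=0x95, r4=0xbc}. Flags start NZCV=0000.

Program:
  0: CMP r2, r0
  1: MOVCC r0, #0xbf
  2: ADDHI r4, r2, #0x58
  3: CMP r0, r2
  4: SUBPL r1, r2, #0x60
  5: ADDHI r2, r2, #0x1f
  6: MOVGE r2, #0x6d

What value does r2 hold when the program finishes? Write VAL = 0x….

VAL = 0x8a

[0] flags=1001 → (cmp)
[1] flags=1001 CC?T → r0=0xbf
[2] flags=1001 HI?F → skip
[3] flags=0011 → (cmp)
[4] flags=0011 PL?T → r1=0x0b
[5] flags=0011 HI?T → r2=0x8a
[6] flags=0011 GE?F → skip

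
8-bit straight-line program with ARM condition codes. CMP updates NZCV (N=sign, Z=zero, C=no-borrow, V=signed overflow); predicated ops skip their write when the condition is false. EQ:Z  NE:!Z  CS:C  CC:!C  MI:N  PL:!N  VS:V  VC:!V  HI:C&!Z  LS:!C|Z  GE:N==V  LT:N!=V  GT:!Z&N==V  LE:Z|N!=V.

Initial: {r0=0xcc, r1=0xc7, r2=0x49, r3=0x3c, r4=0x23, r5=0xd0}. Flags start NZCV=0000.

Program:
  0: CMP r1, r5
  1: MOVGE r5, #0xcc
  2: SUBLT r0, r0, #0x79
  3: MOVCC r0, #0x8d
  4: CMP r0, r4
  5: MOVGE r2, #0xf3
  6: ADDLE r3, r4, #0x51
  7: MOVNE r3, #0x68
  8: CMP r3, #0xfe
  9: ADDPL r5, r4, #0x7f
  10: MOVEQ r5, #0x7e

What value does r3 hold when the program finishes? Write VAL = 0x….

0: ✓ CMP  NZCV=1000
1: · MOVGE
2: ✓ SUBLT  r0←0x53
3: ✓ MOVCC  r0←0x8d
4: ✓ CMP  NZCV=0011
5: · MOVGE
6: ✓ ADDLE  r3←0x74
7: ✓ MOVNE  r3←0x68
8: ✓ CMP  NZCV=0000
9: ✓ ADDPL  r5←0xa2
10: · MOVEQ

VAL = 0x68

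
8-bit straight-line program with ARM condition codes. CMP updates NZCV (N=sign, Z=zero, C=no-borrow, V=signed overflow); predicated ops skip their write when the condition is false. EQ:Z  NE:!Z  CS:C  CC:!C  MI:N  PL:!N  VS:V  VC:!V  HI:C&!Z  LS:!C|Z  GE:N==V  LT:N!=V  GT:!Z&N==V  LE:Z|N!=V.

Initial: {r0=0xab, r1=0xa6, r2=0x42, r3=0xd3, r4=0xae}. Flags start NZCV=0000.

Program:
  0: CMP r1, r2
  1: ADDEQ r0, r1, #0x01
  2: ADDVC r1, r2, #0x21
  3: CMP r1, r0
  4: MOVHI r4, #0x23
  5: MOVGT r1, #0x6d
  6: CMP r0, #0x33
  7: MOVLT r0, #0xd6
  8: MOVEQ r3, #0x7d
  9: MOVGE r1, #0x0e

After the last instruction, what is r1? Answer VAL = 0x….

VAL = 0xa6

[0] flags=0011 → (cmp)
[1] flags=0011 EQ?F → skip
[2] flags=0011 VC?F → skip
[3] flags=1000 → (cmp)
[4] flags=1000 HI?F → skip
[5] flags=1000 GT?F → skip
[6] flags=0011 → (cmp)
[7] flags=0011 LT?T → r0=0xd6
[8] flags=0011 EQ?F → skip
[9] flags=0011 GE?F → skip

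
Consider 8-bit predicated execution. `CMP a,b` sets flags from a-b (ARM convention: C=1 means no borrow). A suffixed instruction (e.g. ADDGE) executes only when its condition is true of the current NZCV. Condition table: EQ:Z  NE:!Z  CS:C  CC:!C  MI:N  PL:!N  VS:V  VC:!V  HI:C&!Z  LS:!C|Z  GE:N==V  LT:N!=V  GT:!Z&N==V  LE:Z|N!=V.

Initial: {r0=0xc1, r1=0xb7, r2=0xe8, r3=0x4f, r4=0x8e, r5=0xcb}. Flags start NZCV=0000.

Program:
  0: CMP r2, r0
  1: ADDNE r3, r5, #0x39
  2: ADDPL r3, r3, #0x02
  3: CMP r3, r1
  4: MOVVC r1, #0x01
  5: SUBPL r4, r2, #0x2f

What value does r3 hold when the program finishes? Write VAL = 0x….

VAL = 0x06

[0] flags=0010 → (cmp)
[1] flags=0010 NE?T → r3=0x04
[2] flags=0010 PL?T → r3=0x06
[3] flags=0000 → (cmp)
[4] flags=0000 VC?T → r1=0x01
[5] flags=0000 PL?T → r4=0xb9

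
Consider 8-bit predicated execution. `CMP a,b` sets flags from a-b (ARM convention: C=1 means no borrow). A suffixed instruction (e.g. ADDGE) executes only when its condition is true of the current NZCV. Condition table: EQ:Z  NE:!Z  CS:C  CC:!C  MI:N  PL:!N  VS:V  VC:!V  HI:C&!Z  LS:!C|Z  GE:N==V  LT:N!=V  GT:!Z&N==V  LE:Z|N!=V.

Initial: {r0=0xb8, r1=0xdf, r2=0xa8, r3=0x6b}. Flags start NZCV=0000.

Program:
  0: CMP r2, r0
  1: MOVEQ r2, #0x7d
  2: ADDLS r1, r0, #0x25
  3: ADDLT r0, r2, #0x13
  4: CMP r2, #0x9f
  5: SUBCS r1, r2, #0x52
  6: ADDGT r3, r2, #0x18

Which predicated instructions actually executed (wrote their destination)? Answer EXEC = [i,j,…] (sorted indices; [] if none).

[0] flags=1000 → (cmp)
[1] flags=1000 EQ?F → skip
[2] flags=1000 LS?T → r1=0xdd
[3] flags=1000 LT?T → r0=0xbb
[4] flags=0010 → (cmp)
[5] flags=0010 CS?T → r1=0x56
[6] flags=0010 GT?T → r3=0xc0

EXEC = [2,3,5,6]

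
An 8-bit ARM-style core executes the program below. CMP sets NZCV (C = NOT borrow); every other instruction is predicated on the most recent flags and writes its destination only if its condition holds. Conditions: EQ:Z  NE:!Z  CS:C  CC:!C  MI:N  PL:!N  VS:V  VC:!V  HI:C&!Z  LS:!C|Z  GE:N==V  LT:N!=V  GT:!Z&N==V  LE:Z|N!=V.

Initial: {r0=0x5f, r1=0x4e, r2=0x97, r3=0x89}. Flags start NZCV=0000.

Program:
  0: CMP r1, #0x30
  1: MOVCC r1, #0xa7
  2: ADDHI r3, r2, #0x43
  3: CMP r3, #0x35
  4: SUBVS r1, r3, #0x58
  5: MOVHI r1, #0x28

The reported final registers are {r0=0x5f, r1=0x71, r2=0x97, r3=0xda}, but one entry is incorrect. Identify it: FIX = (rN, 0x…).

[0] flags=0010 → (cmp)
[1] flags=0010 CC?F → skip
[2] flags=0010 HI?T → r3=0xda
[3] flags=1010 → (cmp)
[4] flags=1010 VS?F → skip
[5] flags=1010 HI?T → r1=0x28

FIX = (r1, 0x28)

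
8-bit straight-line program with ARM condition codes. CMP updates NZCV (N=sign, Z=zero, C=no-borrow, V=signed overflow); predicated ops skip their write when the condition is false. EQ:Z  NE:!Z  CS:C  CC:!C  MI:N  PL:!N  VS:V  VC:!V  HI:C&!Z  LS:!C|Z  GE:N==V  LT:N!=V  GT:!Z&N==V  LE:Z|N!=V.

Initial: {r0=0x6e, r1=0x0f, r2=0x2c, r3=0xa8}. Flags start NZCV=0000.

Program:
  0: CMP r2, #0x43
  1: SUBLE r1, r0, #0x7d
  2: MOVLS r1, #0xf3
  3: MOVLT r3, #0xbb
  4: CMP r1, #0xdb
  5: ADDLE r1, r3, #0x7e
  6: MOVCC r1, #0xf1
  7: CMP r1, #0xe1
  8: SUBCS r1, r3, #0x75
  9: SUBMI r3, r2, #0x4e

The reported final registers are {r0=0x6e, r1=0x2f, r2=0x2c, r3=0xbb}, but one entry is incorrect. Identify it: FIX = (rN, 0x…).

FIX = (r1, 0x46)

0: ✓ CMP  NZCV=1000
1: ✓ SUBLE  r1←0xf1
2: ✓ MOVLS  r1←0xf3
3: ✓ MOVLT  r3←0xbb
4: ✓ CMP  NZCV=0010
5: · ADDLE
6: · MOVCC
7: ✓ CMP  NZCV=0010
8: ✓ SUBCS  r1←0x46
9: · SUBMI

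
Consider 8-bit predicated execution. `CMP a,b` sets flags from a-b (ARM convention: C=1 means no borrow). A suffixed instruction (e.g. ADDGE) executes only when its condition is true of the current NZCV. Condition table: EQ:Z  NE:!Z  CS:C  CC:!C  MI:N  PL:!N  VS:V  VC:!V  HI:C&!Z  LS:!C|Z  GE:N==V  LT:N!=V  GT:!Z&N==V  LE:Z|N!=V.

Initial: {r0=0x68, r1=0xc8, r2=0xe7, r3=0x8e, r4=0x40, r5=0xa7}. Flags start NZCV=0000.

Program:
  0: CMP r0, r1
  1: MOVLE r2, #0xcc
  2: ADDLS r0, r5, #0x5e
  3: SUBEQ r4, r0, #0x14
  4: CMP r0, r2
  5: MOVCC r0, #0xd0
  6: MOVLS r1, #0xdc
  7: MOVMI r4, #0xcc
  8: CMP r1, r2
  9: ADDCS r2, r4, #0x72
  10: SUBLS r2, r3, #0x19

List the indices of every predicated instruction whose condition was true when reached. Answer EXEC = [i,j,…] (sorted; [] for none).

[0] flags=1001 → (cmp)
[1] flags=1001 LE?F → skip
[2] flags=1001 LS?T → r0=0x05
[3] flags=1001 EQ?F → skip
[4] flags=0000 → (cmp)
[5] flags=0000 CC?T → r0=0xd0
[6] flags=0000 LS?T → r1=0xdc
[7] flags=0000 MI?F → skip
[8] flags=1000 → (cmp)
[9] flags=1000 CS?F → skip
[10] flags=1000 LS?T → r2=0x75

EXEC = [2,5,6,10]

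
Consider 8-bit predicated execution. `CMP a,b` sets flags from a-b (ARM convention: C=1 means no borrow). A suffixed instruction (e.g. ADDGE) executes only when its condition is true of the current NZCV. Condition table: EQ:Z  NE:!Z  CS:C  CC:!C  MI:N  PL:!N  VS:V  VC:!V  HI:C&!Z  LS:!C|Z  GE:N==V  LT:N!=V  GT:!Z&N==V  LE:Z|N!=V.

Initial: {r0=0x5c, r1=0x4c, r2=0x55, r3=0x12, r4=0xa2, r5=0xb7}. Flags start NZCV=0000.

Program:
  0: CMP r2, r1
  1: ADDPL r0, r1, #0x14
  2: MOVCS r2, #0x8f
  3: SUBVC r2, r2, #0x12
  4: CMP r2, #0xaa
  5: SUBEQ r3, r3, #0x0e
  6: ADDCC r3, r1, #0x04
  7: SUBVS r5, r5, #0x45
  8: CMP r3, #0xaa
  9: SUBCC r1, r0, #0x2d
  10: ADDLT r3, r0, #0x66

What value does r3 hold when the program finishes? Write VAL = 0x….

VAL = 0x50

[0] flags=0010 → (cmp)
[1] flags=0010 PL?T → r0=0x60
[2] flags=0010 CS?T → r2=0x8f
[3] flags=0010 VC?T → r2=0x7d
[4] flags=1001 → (cmp)
[5] flags=1001 EQ?F → skip
[6] flags=1001 CC?T → r3=0x50
[7] flags=1001 VS?T → r5=0x72
[8] flags=1001 → (cmp)
[9] flags=1001 CC?T → r1=0x33
[10] flags=1001 LT?F → skip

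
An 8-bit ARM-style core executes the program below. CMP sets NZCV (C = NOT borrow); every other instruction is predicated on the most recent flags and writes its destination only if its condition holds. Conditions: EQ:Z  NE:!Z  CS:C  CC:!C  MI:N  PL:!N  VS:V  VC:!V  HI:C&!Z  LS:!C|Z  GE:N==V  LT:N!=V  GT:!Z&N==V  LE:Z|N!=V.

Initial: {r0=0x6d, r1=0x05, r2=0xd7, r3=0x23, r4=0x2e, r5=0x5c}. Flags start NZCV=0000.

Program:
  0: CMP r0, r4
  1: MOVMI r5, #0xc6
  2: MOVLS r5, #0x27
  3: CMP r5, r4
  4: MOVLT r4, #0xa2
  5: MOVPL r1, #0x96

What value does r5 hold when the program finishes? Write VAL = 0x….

VAL = 0x5c

0: ✓ CMP  NZCV=0010
1: · MOVMI
2: · MOVLS
3: ✓ CMP  NZCV=0010
4: · MOVLT
5: ✓ MOVPL  r1←0x96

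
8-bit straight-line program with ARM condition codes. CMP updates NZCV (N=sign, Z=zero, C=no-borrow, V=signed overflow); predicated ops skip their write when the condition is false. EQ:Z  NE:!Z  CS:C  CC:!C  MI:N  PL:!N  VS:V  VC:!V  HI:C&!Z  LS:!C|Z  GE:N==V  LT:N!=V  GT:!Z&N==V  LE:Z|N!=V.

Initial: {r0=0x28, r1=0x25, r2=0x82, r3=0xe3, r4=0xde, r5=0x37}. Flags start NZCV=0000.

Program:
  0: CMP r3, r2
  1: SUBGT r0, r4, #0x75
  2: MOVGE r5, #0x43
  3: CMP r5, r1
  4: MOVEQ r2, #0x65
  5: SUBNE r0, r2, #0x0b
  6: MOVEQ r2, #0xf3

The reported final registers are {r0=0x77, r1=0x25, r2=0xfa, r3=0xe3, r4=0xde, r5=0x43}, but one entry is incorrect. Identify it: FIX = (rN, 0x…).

FIX = (r2, 0x82)

0: ✓ CMP  NZCV=0010
1: ✓ SUBGT  r0←0x69
2: ✓ MOVGE  r5←0x43
3: ✓ CMP  NZCV=0010
4: · MOVEQ
5: ✓ SUBNE  r0←0x77
6: · MOVEQ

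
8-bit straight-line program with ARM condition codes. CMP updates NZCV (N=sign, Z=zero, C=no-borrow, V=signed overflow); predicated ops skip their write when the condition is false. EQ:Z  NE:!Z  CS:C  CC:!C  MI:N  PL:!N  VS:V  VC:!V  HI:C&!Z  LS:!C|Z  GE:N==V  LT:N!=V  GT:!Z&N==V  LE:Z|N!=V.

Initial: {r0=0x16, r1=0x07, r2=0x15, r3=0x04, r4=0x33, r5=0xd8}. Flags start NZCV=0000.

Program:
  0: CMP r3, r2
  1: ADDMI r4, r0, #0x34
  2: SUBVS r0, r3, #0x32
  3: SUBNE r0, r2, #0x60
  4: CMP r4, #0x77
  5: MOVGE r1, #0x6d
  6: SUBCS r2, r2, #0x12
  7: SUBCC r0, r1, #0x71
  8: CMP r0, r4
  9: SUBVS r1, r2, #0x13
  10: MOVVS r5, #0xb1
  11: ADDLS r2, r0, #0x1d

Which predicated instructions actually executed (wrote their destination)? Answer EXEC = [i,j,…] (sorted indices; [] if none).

[0] flags=1000 → (cmp)
[1] flags=1000 MI?T → r4=0x4a
[2] flags=1000 VS?F → skip
[3] flags=1000 NE?T → r0=0xb5
[4] flags=1000 → (cmp)
[5] flags=1000 GE?F → skip
[6] flags=1000 CS?F → skip
[7] flags=1000 CC?T → r0=0x96
[8] flags=0011 → (cmp)
[9] flags=0011 VS?T → r1=0x02
[10] flags=0011 VS?T → r5=0xb1
[11] flags=0011 LS?F → skip

EXEC = [1,3,7,9,10]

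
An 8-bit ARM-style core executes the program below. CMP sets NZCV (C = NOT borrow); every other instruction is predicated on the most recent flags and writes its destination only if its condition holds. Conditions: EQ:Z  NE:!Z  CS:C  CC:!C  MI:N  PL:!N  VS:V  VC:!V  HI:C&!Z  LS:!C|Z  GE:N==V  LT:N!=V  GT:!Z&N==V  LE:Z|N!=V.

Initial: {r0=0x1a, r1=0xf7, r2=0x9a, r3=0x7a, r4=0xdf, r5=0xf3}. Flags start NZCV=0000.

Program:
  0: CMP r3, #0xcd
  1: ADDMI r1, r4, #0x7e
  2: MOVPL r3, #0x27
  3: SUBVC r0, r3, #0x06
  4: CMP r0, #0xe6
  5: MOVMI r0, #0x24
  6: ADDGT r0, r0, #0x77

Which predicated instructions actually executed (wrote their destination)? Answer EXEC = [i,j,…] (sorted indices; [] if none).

EXEC = [1,6]

[0] flags=1001 → (cmp)
[1] flags=1001 MI?T → r1=0x5d
[2] flags=1001 PL?F → skip
[3] flags=1001 VC?F → skip
[4] flags=0000 → (cmp)
[5] flags=0000 MI?F → skip
[6] flags=0000 GT?T → r0=0x91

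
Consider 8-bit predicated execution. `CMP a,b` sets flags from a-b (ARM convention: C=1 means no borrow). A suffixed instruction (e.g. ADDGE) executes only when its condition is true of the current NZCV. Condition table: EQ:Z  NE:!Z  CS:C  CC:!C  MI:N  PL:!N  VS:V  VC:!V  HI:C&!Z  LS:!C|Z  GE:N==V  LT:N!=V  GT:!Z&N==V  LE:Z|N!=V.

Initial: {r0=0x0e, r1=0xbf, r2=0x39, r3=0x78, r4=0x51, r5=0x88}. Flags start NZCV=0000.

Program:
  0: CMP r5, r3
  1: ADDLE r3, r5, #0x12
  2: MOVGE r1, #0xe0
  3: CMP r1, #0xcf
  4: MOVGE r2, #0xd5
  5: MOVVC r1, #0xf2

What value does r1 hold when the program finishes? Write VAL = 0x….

0: ✓ CMP  NZCV=0011
1: ✓ ADDLE  r3←0x9a
2: · MOVGE
3: ✓ CMP  NZCV=1000
4: · MOVGE
5: ✓ MOVVC  r1←0xf2

VAL = 0xf2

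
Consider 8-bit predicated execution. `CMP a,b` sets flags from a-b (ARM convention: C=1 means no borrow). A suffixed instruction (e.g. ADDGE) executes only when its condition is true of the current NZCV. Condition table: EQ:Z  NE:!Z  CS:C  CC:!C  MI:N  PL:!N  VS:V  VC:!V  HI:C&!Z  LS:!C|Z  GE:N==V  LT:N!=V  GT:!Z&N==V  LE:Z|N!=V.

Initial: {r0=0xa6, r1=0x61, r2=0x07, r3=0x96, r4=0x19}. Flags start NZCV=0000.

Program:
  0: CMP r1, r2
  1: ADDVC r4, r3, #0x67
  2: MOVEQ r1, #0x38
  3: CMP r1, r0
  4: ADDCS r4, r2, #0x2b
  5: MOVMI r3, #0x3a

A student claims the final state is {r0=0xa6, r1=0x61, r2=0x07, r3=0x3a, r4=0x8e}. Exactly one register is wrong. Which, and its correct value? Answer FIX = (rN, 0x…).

FIX = (r4, 0xfd)

[0] flags=0010 → (cmp)
[1] flags=0010 VC?T → r4=0xfd
[2] flags=0010 EQ?F → skip
[3] flags=1001 → (cmp)
[4] flags=1001 CS?F → skip
[5] flags=1001 MI?T → r3=0x3a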